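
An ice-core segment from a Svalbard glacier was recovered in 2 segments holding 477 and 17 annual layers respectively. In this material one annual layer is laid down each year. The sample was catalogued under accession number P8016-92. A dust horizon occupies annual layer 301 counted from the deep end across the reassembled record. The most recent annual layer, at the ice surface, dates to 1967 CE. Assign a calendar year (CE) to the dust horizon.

1774 CE

Total annual layers = 477 + 17 = 494.
The dust horizon sits at annual layer 301 from the deep end, so 494 − 301 = 193 annual layers formed after it.
Counting back 193 years from 1967 CE places the dust horizon in 1967 − 193 = 1774 CE.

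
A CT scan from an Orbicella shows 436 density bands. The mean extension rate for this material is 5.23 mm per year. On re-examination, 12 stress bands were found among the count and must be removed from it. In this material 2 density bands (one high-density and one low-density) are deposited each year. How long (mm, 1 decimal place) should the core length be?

1108.8 mm

True density band count = 436 − 12 = 424.
Dividing by 2 density bands per year: 424 / 2 = 212 years.
Predicted length = 5.23 mm/year × 212 years = 1108.8 mm.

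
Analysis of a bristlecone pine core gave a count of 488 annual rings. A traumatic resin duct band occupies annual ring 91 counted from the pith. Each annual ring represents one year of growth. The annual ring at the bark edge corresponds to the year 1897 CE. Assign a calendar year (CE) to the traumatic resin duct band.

1500 CE

488 − 91 = 397 annual rings lie beyond the traumatic resin duct band toward the bark edge.
The annual ring at the bark edge is 1897 CE, so the traumatic resin duct band dates to 1897 − 397 = 1500 CE.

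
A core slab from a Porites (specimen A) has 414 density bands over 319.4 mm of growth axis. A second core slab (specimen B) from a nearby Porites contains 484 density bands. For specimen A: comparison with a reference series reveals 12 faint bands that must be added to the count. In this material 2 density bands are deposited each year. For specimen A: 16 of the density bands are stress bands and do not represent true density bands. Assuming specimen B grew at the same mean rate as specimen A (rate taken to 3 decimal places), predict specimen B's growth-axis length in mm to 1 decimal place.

377.0 mm

Specimen A: after corrections the count is 414 − 16 + 12 = 410 density bands.
Specimen A: dividing by 2 density bands per year: 410 / 2 = 205 years.
A: Extension rate ≈ 319.4 / 205 = 1.558 mm per year.
Specimen B: dividing by 2 density bands per year: 484 / 2 = 242 years. For B, 1.558 mm/year × 242 years = 377.0 mm.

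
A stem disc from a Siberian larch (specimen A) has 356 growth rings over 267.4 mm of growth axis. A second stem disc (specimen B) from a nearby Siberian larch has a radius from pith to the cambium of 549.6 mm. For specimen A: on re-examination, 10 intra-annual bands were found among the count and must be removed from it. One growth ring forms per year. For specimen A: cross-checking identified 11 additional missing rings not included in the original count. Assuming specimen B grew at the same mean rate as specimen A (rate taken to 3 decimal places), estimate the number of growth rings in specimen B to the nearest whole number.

Specimen A: correcting the raw count gives 356 − 10 + 11 = 357 true growth rings.
A: 267.4 mm over 357 years gives 267.4 / 357 ≈ 0.749 mm per year.
B spans 549.6 / 0.749 = 733.78 years ≈ 734 growth rings.

734 growth rings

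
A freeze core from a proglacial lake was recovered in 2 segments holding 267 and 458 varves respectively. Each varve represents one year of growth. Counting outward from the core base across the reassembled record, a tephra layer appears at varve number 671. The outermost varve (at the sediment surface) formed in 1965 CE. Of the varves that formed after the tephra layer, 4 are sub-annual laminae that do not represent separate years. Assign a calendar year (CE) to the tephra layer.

1915 CE

Total varves = 267 + 458 = 725.
Between varve 671 and the sediment surface there are 725 − 671 = 54 varves.
54 − 4 false = 50 true varves after the tephra layer.
Counting back 50 years from 1965 CE places the tephra layer in 1965 − 50 = 1915 CE.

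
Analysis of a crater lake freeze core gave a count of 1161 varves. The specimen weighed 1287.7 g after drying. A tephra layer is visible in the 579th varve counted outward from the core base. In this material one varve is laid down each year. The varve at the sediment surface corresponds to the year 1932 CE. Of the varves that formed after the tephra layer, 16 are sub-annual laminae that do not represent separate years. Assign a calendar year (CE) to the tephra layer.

1161 − 579 = 582 varves lie beyond the tephra layer toward the sediment surface.
582 − 16 false = 566 true varves after the tephra layer.
The varve at the sediment surface is 1932 CE, so the tephra layer dates to 1932 − 566 = 1366 CE.

1366 CE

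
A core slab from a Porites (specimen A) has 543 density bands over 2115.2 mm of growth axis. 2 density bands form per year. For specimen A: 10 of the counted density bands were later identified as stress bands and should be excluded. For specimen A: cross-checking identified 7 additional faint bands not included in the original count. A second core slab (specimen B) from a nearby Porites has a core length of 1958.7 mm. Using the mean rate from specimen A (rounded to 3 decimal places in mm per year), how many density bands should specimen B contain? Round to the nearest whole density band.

Specimen A: adjusted count: 543 − 10 + 7 = 540 density bands.
Specimen A: with 2 density bands per year, 540 / 2 = 270 years.
A: Mean rate = 2115.2 mm / 270 years ≈ 7.834 mm per year.
Specimen B: 1958.7 mm / 7.834 mm per year = 250.03 years; at 2 density bands per year that is 250.03 × 2 ≈ 500 density bands.

500 density bands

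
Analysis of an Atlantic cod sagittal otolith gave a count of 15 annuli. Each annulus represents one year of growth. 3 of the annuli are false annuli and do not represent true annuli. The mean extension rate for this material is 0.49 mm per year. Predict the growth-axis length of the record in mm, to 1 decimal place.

Adjusted count: 15 − 3 = 12 annuli.
Predicted length = 0.49 mm/year × 12 years = 5.9 mm.

5.9 mm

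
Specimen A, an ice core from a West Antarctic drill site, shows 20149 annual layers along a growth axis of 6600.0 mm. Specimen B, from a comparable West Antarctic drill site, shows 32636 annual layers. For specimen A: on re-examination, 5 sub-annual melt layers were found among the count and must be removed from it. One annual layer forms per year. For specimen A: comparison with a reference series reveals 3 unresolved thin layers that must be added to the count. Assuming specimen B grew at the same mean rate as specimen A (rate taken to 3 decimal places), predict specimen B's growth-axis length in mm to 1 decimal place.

Specimen A: true annual layer count = 20149 − 5 + 3 = 20147.
A: 6600.0 mm over 20147 years gives 6600.0 / 20147 ≈ 0.328 mm/year.
B's length ≈ 0.328 × 32636 = 10704.6 mm.

10704.6 mm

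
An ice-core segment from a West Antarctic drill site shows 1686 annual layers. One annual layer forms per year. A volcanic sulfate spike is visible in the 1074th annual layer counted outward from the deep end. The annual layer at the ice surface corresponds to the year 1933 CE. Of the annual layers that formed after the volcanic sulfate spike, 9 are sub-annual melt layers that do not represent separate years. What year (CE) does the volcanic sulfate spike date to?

1330 CE

Between annual layer 1074 and the ice surface there are 1686 − 1074 = 612 annual layers.
Removing the 9 false annual layers leaves 612 − 9 = 603 true annual layers beyond the volcanic sulfate spike.
The annual layer at the ice surface is 1933 CE, so the volcanic sulfate spike dates to 1933 − 603 = 1330 CE.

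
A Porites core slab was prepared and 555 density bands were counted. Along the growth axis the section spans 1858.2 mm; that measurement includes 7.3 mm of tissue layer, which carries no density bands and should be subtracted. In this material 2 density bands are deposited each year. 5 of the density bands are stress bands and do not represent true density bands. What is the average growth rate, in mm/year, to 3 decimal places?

6.731 mm/year

True density band count = 555 − 5 = 550.
550 density bands at 2 per year is 550 / 2 = 275 years.
Net length = 1858.2 − 7.3 = 1850.9 mm.
1850.9 mm over 275 years gives 1850.9 / 275 ≈ 6.731 mm/year.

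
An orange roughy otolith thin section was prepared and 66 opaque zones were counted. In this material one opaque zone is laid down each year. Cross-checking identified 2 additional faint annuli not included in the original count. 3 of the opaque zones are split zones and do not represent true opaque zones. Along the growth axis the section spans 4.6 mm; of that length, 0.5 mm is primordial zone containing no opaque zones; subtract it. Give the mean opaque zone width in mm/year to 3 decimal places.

0.063 mm/year

Adjusted count: 66 − 3 + 2 = 65 opaque zones.
Net length = 4.6 − 0.5 = 4.1 mm.
Mean rate = 4.1 mm / 65 years ≈ 0.063 mm/year.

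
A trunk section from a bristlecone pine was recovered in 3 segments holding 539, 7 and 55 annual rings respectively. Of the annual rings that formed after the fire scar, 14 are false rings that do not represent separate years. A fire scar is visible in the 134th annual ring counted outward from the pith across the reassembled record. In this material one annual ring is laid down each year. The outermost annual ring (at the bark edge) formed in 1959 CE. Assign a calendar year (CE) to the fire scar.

Total annual rings = 539 + 7 + 55 = 601.
601 − 134 = 467 annual rings lie beyond the fire scar toward the bark edge.
467 − 14 false = 453 true annual rings after the fire scar.
1959 − 453 = 1506 CE.

1506 CE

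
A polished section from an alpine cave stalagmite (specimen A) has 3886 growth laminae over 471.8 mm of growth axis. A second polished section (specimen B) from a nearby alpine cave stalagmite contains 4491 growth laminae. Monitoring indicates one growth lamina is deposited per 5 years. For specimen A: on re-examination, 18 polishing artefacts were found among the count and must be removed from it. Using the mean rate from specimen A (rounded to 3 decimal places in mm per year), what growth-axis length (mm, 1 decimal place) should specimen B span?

538.9 mm

Specimen A: adjusted count: 3886 − 18 = 3868 growth laminae.
Specimen A: at 5 years per growth lamina, 3868 × 5 = 19340 years.
A: 471.8 mm over 19340 years gives 471.8 / 19340 ≈ 0.024 mm per year.
Specimen B: multiplying by 5 years per growth lamina: 4491 × 5 = 22455 years. B's length ≈ 0.024 × 22455 = 538.9 mm.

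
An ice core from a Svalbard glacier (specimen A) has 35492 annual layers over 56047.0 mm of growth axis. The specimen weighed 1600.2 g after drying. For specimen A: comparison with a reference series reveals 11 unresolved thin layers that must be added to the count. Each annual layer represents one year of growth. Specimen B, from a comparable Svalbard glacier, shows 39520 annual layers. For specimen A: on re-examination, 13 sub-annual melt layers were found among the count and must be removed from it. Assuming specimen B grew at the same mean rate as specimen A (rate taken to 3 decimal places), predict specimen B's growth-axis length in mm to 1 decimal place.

62402.1 mm

Specimen A: correcting the raw count gives 35492 − 13 + 11 = 35490 true annual layers.
A: Extension rate ≈ 56047.0 / 35490 = 1.579 mm/year.
B's length ≈ 1.579 × 39520 = 62402.1 mm.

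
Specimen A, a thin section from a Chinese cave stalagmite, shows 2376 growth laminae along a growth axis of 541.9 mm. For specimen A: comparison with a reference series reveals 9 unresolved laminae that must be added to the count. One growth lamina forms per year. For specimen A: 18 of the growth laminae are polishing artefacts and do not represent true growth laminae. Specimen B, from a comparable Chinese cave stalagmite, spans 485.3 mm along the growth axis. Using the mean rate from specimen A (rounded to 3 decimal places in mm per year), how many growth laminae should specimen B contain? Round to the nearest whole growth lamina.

Specimen A: after corrections the count is 2376 − 18 + 9 = 2367 growth laminae.
A: 541.9 mm over 2367 years gives 541.9 / 2367 ≈ 0.229 mm/yr.
For B, 485.3 / 0.229 = 2119.21 years ≈ 2119 growth laminae.

2119 growth laminae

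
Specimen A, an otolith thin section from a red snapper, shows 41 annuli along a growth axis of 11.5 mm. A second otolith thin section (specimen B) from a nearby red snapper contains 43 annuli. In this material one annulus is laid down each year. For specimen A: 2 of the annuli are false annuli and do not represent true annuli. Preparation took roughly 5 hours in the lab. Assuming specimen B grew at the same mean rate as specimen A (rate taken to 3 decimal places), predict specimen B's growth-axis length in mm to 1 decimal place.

12.7 mm

Specimen A: true annulus count = 41 − 2 = 39.
A: 11.5 mm over 39 years gives 11.5 / 39 ≈ 0.295 mm per year.
Length of B = 0.295 × 43 = 12.7 mm.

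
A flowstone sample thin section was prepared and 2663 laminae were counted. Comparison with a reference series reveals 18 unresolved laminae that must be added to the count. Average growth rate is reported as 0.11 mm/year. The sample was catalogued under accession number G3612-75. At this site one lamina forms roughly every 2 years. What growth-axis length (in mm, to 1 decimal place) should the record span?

589.8 mm

After corrections the count is 2663 + 18 = 2681 laminae.
2681 laminae at 2 years each span 2681 × 2 = 5362 years.
Predicted length = 0.11 mm/year × 5362 years = 589.8 mm.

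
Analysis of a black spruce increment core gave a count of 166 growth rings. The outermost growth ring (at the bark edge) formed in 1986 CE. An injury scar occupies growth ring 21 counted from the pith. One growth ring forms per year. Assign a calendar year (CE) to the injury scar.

1841 CE

Between growth ring 21 and the bark edge there are 166 − 21 = 145 growth rings.
1986 − 145 = 1841 CE.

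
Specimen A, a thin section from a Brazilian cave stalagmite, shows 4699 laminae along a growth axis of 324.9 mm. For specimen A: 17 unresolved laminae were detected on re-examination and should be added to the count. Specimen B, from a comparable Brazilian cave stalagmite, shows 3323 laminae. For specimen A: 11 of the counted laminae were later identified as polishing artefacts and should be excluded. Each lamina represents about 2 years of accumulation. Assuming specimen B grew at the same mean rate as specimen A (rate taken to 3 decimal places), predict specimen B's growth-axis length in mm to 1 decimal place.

Specimen A: true lamina count = 4699 − 11 + 17 = 4705.
Specimen A: multiplying by 2 years per lamina: 4705 × 2 = 9410 years.
A: Mean rate = 324.9 mm / 9410 years ≈ 0.035 mm/year.
Specimen B: 3323 laminae at 2 years each span 3323 × 2 = 6646 years. For B, 0.035 mm/year × 6646 years = 232.6 mm.

232.6 mm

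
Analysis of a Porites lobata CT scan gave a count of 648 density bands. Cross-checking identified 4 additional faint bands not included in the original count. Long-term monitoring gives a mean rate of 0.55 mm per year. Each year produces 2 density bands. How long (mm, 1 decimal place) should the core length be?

179.3 mm

True density band count = 648 + 4 = 652.
Dividing by 2 density bands per year: 652 / 2 = 326 years.
326 years at 0.55 mm/year gives 0.55 × 326 = 179.3 mm.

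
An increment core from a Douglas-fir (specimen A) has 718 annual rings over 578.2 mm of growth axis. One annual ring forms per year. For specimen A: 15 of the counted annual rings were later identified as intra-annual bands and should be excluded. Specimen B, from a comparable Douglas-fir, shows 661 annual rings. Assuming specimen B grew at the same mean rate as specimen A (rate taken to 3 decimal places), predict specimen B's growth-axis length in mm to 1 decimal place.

Specimen A: true annual ring count = 718 − 15 = 703.
A: Extension rate ≈ 578.2 / 703 = 0.822 mm/yr.
Length of B = 0.822 × 661 = 543.3 mm.

543.3 mm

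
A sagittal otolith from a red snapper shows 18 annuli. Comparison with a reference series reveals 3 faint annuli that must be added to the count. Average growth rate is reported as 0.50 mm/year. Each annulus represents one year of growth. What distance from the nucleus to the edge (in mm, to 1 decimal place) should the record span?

10.5 mm

Adjusted count: 18 + 3 = 21 annuli.
21 years at 0.50 mm/year gives 0.50 × 21 = 10.5 mm.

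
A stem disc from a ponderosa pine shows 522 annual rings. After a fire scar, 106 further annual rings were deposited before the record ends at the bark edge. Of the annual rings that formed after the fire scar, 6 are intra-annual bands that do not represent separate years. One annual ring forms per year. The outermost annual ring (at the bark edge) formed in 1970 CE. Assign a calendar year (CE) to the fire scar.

There are 106 annual rings younger than the fire scar.
106 − 6 false = 100 true annual rings after the fire scar.
The annual ring at the bark edge is 1970 CE, so the fire scar dates to 1970 − 100 = 1870 CE.

1870 CE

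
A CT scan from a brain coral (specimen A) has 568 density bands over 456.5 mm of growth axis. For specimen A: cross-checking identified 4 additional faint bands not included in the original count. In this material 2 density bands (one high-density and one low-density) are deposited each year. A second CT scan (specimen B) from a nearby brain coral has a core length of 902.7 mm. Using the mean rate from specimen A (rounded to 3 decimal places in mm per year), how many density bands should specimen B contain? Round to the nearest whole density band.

Specimen A: true density band count = 568 + 4 = 572.
Specimen A: with 2 density bands per year, 572 / 2 = 286 years.
A: 456.5 mm over 286 years gives 456.5 / 286 ≈ 1.596 mm/year.
B spans 902.7 / 1.596 = 565.60 years; at 2 density bands per year that is 565.60 × 2 ≈ 1131 density bands.

1131 density bands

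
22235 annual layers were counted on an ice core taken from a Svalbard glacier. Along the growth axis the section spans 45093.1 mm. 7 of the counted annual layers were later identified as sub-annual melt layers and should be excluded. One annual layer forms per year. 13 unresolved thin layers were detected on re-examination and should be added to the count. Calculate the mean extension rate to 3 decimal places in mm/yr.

After corrections the count is 22235 − 7 + 13 = 22241 annual layers.
Mean rate = 45093.1 mm / 22241 years ≈ 2.027 mm/yr.

2.027 mm/yr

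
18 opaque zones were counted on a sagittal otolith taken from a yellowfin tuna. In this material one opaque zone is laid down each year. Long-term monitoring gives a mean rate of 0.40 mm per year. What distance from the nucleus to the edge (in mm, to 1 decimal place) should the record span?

The record spans 18 years at 0.40 mm per year.
Length ≈ 0.40 × 18 = 7.2 mm.

7.2 mm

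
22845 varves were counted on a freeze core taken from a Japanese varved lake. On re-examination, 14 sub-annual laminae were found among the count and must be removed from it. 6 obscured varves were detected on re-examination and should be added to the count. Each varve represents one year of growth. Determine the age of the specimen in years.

22837 yr

After corrections the count is 22845 − 14 + 6 = 22837 varves.
With a one-to-one varve periodicity this is 22837 years.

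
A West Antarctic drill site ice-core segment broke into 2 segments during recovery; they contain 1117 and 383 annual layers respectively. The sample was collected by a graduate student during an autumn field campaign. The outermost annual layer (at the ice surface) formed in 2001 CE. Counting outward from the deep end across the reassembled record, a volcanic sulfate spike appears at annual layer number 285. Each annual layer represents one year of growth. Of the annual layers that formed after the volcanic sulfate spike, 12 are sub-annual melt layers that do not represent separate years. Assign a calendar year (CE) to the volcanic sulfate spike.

Total annual layers = 1117 + 383 = 1500.
1500 − 285 = 1215 annual layers lie beyond the volcanic sulfate spike toward the ice surface.
Removing the 12 false annual layers leaves 1215 − 12 = 1203 true annual layers beyond the volcanic sulfate spike.
The annual layer at the ice surface is 2001 CE, so the volcanic sulfate spike dates to 2001 − 1203 = 798 CE.

798 CE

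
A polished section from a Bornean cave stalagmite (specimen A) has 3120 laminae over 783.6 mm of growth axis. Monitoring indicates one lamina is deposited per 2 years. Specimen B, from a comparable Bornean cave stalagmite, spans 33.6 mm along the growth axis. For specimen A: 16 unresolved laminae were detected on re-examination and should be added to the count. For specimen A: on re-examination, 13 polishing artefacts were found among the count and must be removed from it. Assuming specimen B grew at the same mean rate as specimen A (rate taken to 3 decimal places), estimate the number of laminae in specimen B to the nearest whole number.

134 laminae

Specimen A: adjusted count: 3120 − 13 + 16 = 3123 laminae.
Specimen A: 3123 laminae at 2 years each span 3123 × 2 = 6246 years.
A: Mean rate = 783.6 mm / 6246 years ≈ 0.125 mm/yr.
For B, 33.6 / 0.125 = 268.80 years; at 2 years per lamina that is 268.80 / 2 ≈ 134 laminae.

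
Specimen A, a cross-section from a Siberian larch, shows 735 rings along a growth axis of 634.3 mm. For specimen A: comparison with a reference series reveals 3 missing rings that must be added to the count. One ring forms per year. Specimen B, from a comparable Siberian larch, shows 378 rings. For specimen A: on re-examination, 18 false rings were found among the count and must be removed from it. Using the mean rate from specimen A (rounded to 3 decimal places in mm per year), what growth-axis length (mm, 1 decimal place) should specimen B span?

333.0 mm

Specimen A: after corrections the count is 735 − 18 + 3 = 720 rings.
A: 634.3 mm over 720 years gives 634.3 / 720 ≈ 0.881 mm per year.
Length of B = 0.881 × 378 = 333.0 mm.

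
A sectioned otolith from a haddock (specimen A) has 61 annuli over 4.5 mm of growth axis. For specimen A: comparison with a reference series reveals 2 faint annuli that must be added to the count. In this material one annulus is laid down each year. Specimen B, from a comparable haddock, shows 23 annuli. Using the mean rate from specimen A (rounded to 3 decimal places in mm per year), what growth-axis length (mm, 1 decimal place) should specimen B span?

Specimen A: correcting the raw count gives 61 + 2 = 63 true annuli.
A: 4.5 mm over 63 years gives 4.5 / 63 ≈ 0.071 mm per year.
For B, 0.071 mm/year × 23 years = 1.6 mm.

1.6 mm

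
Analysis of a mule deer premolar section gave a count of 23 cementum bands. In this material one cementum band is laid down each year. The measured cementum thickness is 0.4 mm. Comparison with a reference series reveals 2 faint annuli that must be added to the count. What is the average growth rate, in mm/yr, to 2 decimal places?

Adjusted count: 23 + 2 = 25 cementum bands.
Mean rate = 0.4 mm / 25 years ≈ 0.02 mm/yr.

0.02 mm/yr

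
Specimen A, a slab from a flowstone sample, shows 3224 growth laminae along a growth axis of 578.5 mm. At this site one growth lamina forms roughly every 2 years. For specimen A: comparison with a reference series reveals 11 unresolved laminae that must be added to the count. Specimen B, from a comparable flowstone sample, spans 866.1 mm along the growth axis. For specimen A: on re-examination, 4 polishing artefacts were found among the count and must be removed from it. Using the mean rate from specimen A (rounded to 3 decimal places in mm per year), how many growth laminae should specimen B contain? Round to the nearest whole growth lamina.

4812 growth laminae

Specimen A: adjusted count: 3224 − 4 + 11 = 3231 growth laminae.
Specimen A: 3231 growth laminae at 2 years each span 3231 × 2 = 6462 years.
A: 578.5 mm over 6462 years gives 578.5 / 6462 ≈ 0.090 mm/yr.
B spans 866.1 / 0.090 = 9623.33 years; at 2 years per growth lamina that is 9623.33 / 2 ≈ 4812 growth laminae.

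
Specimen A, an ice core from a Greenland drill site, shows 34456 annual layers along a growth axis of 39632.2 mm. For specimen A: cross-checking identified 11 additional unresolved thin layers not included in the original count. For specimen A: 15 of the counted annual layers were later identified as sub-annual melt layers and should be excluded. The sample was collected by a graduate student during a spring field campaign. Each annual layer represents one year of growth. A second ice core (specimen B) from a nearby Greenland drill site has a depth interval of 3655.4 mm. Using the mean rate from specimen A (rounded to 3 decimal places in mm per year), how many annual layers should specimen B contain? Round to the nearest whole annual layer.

Specimen A: true annual layer count = 34456 − 15 + 11 = 34452.
A: Extension rate ≈ 39632.2 / 34452 = 1.150 mm/yr.
Specimen B: 3655.4 mm / 1.150 mm per year = 3178.61 years ≈ 3179 annual layers.

3179 annual layers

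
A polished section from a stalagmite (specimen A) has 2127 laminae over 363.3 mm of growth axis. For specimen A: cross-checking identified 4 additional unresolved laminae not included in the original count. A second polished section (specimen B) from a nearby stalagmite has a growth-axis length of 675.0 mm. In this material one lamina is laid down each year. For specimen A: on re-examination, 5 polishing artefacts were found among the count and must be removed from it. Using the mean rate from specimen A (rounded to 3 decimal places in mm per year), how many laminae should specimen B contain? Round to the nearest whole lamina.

3947 laminae

Specimen A: correcting the raw count gives 2127 − 5 + 4 = 2126 true laminae.
A: Mean rate = 363.3 mm / 2126 years ≈ 0.171 mm/year.
B spans 675.0 / 0.171 = 3947.37 years ≈ 3947 laminae.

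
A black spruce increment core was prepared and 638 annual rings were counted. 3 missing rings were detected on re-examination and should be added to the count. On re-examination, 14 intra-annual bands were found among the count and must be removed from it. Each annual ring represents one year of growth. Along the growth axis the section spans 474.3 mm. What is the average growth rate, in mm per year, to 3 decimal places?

After corrections the count is 638 − 14 + 3 = 627 annual rings.
474.3 mm over 627 years gives 474.3 / 627 ≈ 0.756 mm per year.

0.756 mm per year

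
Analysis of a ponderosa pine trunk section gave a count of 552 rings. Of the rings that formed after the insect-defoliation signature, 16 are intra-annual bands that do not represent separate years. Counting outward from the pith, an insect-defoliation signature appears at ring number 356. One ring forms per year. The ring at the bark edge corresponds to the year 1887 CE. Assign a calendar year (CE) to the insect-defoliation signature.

The insect-defoliation signature sits at ring 356 from the pith, so 552 − 356 = 196 rings formed after it.
196 − 16 false = 180 true rings after the insect-defoliation signature.
Counting back 180 years from 1887 CE places the insect-defoliation signature in 1887 − 180 = 1707 CE.

1707 CE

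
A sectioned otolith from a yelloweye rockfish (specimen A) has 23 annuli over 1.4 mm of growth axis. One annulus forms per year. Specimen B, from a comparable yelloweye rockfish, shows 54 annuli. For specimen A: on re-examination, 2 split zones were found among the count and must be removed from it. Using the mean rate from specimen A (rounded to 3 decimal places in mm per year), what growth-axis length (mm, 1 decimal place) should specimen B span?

3.6 mm

Specimen A: after corrections the count is 23 − 2 = 21 annuli.
A: Extension rate ≈ 1.4 / 21 = 0.067 mm/year.
B's length ≈ 0.067 × 54 = 3.6 mm.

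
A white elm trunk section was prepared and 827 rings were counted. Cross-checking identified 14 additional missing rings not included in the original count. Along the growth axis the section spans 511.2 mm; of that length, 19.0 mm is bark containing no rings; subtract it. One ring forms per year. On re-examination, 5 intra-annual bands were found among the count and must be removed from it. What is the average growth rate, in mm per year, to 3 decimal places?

True ring count = 827 − 5 + 14 = 836.
The growth record spans 511.2 − 19.0 = 492.2 mm.
Mean rate = 492.2 mm / 836 years ≈ 0.589 mm per year.

0.589 mm per year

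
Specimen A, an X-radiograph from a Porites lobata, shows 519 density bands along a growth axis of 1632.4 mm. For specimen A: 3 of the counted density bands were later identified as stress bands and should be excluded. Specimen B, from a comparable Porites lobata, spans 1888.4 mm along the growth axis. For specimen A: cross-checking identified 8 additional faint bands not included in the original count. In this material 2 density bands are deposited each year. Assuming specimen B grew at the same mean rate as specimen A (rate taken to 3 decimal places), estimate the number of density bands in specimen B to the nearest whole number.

Specimen A: correcting the raw count gives 519 − 3 + 8 = 524 true density bands.
Specimen A: with 2 density bands per year, 524 / 2 = 262 years.
A: Extension rate ≈ 1632.4 / 262 = 6.231 mm/yr.
B spans 1888.4 / 6.231 = 303.07 years; at 2 density bands per year that is 303.07 × 2 ≈ 606 density bands.

606 density bands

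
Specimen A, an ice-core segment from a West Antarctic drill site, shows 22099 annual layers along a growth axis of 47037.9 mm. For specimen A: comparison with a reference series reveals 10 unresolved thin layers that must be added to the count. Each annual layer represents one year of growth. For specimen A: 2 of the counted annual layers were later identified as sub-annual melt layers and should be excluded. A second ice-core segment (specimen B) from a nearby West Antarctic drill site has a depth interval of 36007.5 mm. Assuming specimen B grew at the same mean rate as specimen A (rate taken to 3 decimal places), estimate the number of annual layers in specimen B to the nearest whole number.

16921 annual layers

Specimen A: after corrections the count is 22099 − 2 + 10 = 22107 annual layers.
A: Extension rate ≈ 47037.9 / 22107 = 2.128 mm/year.
B spans 36007.5 / 2.128 = 16920.82 years ≈ 16921 annual layers.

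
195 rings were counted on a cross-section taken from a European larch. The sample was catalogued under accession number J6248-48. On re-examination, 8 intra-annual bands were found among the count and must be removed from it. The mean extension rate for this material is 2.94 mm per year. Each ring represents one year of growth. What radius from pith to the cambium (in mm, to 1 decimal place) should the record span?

Correcting the raw count gives 195 − 8 = 187 true rings.
Predicted length = 2.94 mm/year × 187 years = 549.8 mm.

549.8 mm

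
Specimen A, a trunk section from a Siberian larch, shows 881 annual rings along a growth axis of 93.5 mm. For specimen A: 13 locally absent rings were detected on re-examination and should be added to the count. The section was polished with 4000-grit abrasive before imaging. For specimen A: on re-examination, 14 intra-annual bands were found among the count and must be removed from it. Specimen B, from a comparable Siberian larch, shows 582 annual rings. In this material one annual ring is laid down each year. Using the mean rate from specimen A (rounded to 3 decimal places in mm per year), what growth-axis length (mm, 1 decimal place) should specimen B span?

Specimen A: correcting the raw count gives 881 − 14 + 13 = 880 true annual rings.
A: Mean rate = 93.5 mm / 880 years ≈ 0.106 mm per year.
Length of B = 0.106 × 582 = 61.7 mm.

61.7 mm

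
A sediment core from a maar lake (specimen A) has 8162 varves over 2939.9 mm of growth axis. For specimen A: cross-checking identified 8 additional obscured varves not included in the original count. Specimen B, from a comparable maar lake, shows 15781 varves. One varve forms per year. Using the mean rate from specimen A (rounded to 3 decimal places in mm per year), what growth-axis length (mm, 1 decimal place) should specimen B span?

5681.2 mm

Specimen A: adjusted count: 8162 + 8 = 8170 varves.
A: Extension rate ≈ 2939.9 / 8170 = 0.360 mm/year.
Length of B = 0.360 × 15781 = 5681.2 mm.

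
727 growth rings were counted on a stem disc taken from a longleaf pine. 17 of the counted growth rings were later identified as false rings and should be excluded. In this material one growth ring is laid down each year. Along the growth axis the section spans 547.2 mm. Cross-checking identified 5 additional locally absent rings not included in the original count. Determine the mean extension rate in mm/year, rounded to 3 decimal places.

True growth ring count = 727 − 17 + 5 = 715.
547.2 mm over 715 years gives 547.2 / 715 ≈ 0.765 mm/year.

0.765 mm/year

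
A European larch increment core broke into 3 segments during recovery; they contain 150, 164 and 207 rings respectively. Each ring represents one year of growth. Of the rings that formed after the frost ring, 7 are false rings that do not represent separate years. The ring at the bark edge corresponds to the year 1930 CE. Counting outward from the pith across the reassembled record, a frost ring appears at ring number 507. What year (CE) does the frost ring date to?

Total rings = 150 + 164 + 207 = 521.
The frost ring sits at ring 507 from the pith, so 521 − 507 = 14 rings formed after it.
Excluding 7 false rings: 14 − 7 = 7.
The ring at the bark edge is 1930 CE, so the frost ring dates to 1930 − 7 = 1923 CE.

1923 CE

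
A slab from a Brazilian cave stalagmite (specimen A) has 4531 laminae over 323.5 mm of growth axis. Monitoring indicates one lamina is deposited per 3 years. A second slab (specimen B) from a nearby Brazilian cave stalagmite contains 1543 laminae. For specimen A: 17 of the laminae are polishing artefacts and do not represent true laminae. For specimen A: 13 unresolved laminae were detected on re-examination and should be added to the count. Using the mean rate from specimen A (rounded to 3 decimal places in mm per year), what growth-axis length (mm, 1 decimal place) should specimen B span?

111.1 mm

Specimen A: true lamina count = 4531 − 17 + 13 = 4527.
Specimen A: at 3 years per lamina, 4527 × 3 = 13581 years.
A: Mean rate = 323.5 mm / 13581 years ≈ 0.024 mm/year.
Specimen B: multiplying by 3 years per lamina: 1543 × 3 = 4629 years. Length of B = 0.024 × 4629 = 111.1 mm.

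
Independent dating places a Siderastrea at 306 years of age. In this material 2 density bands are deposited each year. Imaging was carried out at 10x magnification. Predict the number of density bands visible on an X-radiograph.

612 density bands

With 2 density bands per year, 306 years would produce 306 × 2 = 612 density bands.
So 612 density bands should be present.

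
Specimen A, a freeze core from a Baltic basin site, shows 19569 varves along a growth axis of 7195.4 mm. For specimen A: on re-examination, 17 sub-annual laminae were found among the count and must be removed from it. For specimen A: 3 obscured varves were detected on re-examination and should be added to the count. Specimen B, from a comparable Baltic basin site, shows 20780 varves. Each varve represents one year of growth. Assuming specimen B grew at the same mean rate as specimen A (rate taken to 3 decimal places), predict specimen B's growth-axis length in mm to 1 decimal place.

7647.0 mm

Specimen A: after corrections the count is 19569 − 17 + 3 = 19555 varves.
A: Extension rate ≈ 7195.4 / 19555 = 0.368 mm/year.
Length of B = 0.368 × 20780 = 7647.0 mm.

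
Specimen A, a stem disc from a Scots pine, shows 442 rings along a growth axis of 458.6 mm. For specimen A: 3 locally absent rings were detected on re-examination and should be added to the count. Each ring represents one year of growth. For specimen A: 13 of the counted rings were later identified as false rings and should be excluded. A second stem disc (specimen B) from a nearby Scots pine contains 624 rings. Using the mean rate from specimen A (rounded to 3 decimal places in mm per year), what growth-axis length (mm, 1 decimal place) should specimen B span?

662.7 mm

Specimen A: correcting the raw count gives 442 − 13 + 3 = 432 true rings.
A: Mean rate = 458.6 mm / 432 years ≈ 1.062 mm/year.
For B, 1.062 mm/year × 624 years = 662.7 mm.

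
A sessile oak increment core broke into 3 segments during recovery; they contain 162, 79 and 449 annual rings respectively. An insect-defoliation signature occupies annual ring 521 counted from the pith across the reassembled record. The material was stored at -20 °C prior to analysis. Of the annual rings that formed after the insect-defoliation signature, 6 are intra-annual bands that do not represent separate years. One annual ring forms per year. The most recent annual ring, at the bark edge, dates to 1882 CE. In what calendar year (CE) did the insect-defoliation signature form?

Total annual rings = 162 + 79 + 449 = 690.
Between annual ring 521 and the bark edge there are 690 − 521 = 169 annual rings.
Excluding 6 false annual rings: 169 − 6 = 163.
Counting back 163 years from 1882 CE places the insect-defoliation signature in 1882 − 163 = 1719 CE.

1719 CE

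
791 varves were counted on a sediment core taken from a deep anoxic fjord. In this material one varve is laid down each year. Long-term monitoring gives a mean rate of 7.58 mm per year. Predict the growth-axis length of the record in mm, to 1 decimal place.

5995.8 mm

791 years of growth are recorded.
Length ≈ 7.58 × 791 = 5995.8 mm.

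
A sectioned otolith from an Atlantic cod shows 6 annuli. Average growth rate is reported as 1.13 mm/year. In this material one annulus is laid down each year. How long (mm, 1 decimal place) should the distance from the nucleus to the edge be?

The record spans 6 years at 1.13 mm per year.
Predicted length = 1.13 mm/year × 6 years = 6.8 mm.

6.8 mm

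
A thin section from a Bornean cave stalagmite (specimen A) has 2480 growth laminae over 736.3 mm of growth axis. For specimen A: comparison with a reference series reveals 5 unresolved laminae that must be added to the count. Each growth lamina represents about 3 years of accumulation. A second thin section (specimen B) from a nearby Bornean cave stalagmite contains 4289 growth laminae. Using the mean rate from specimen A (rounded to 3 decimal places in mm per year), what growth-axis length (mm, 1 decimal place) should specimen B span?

1273.8 mm

Specimen A: correcting the raw count gives 2480 + 5 = 2485 true growth laminae.
Specimen A: multiplying by 3 years per growth lamina: 2485 × 3 = 7455 years.
A: Mean rate = 736.3 mm / 7455 years ≈ 0.099 mm/yr.
Specimen B: multiplying by 3 years per growth lamina: 4289 × 3 = 12867 years. B's length ≈ 0.099 × 12867 = 1273.8 mm.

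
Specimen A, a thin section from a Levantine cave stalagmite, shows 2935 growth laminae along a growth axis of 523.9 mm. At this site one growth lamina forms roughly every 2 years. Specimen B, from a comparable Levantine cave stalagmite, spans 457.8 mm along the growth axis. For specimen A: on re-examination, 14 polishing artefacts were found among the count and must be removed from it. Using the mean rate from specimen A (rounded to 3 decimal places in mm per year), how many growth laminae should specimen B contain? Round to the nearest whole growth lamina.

Specimen A: after corrections the count is 2935 − 14 = 2921 growth laminae.
Specimen A: 2921 growth laminae at 2 years each span 2921 × 2 = 5842 years.
A: Extension rate ≈ 523.9 / 5842 = 0.090 mm/year.
Specimen B: 457.8 mm / 0.090 mm per year = 5086.67 years; at 2 years per growth lamina that is 5086.67 / 2 ≈ 2543 growth laminae.

2543 growth laminae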